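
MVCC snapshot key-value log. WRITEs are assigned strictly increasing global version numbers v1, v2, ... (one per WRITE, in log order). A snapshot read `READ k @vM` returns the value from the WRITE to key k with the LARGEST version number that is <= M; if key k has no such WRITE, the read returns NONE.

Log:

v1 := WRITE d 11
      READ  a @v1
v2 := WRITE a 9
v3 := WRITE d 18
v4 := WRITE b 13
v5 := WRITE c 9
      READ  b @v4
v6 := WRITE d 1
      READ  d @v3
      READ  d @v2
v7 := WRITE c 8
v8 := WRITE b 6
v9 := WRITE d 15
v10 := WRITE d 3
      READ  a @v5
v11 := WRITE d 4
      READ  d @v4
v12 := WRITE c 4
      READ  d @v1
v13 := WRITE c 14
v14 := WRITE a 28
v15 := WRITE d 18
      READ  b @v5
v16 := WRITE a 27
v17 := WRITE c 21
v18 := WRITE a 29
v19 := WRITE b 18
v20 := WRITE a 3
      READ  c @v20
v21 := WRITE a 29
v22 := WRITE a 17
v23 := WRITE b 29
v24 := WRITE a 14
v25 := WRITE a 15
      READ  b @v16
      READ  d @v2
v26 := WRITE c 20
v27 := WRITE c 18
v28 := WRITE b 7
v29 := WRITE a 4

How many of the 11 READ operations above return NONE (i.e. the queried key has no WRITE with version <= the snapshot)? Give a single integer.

v1: WRITE d=11  (d history now [(1, 11)])
READ a @v1: history=[] -> no version <= 1 -> NONE
v2: WRITE a=9  (a history now [(2, 9)])
v3: WRITE d=18  (d history now [(1, 11), (3, 18)])
v4: WRITE b=13  (b history now [(4, 13)])
v5: WRITE c=9  (c history now [(5, 9)])
READ b @v4: history=[(4, 13)] -> pick v4 -> 13
v6: WRITE d=1  (d history now [(1, 11), (3, 18), (6, 1)])
READ d @v3: history=[(1, 11), (3, 18), (6, 1)] -> pick v3 -> 18
READ d @v2: history=[(1, 11), (3, 18), (6, 1)] -> pick v1 -> 11
v7: WRITE c=8  (c history now [(5, 9), (7, 8)])
v8: WRITE b=6  (b history now [(4, 13), (8, 6)])
v9: WRITE d=15  (d history now [(1, 11), (3, 18), (6, 1), (9, 15)])
v10: WRITE d=3  (d history now [(1, 11), (3, 18), (6, 1), (9, 15), (10, 3)])
READ a @v5: history=[(2, 9)] -> pick v2 -> 9
v11: WRITE d=4  (d history now [(1, 11), (3, 18), (6, 1), (9, 15), (10, 3), (11, 4)])
READ d @v4: history=[(1, 11), (3, 18), (6, 1), (9, 15), (10, 3), (11, 4)] -> pick v3 -> 18
v12: WRITE c=4  (c history now [(5, 9), (7, 8), (12, 4)])
READ d @v1: history=[(1, 11), (3, 18), (6, 1), (9, 15), (10, 3), (11, 4)] -> pick v1 -> 11
v13: WRITE c=14  (c history now [(5, 9), (7, 8), (12, 4), (13, 14)])
v14: WRITE a=28  (a history now [(2, 9), (14, 28)])
v15: WRITE d=18  (d history now [(1, 11), (3, 18), (6, 1), (9, 15), (10, 3), (11, 4), (15, 18)])
READ b @v5: history=[(4, 13), (8, 6)] -> pick v4 -> 13
v16: WRITE a=27  (a history now [(2, 9), (14, 28), (16, 27)])
v17: WRITE c=21  (c history now [(5, 9), (7, 8), (12, 4), (13, 14), (17, 21)])
v18: WRITE a=29  (a history now [(2, 9), (14, 28), (16, 27), (18, 29)])
v19: WRITE b=18  (b history now [(4, 13), (8, 6), (19, 18)])
v20: WRITE a=3  (a history now [(2, 9), (14, 28), (16, 27), (18, 29), (20, 3)])
READ c @v20: history=[(5, 9), (7, 8), (12, 4), (13, 14), (17, 21)] -> pick v17 -> 21
v21: WRITE a=29  (a history now [(2, 9), (14, 28), (16, 27), (18, 29), (20, 3), (21, 29)])
v22: WRITE a=17  (a history now [(2, 9), (14, 28), (16, 27), (18, 29), (20, 3), (21, 29), (22, 17)])
v23: WRITE b=29  (b history now [(4, 13), (8, 6), (19, 18), (23, 29)])
v24: WRITE a=14  (a history now [(2, 9), (14, 28), (16, 27), (18, 29), (20, 3), (21, 29), (22, 17), (24, 14)])
v25: WRITE a=15  (a history now [(2, 9), (14, 28), (16, 27), (18, 29), (20, 3), (21, 29), (22, 17), (24, 14), (25, 15)])
READ b @v16: history=[(4, 13), (8, 6), (19, 18), (23, 29)] -> pick v8 -> 6
READ d @v2: history=[(1, 11), (3, 18), (6, 1), (9, 15), (10, 3), (11, 4), (15, 18)] -> pick v1 -> 11
v26: WRITE c=20  (c history now [(5, 9), (7, 8), (12, 4), (13, 14), (17, 21), (26, 20)])
v27: WRITE c=18  (c history now [(5, 9), (7, 8), (12, 4), (13, 14), (17, 21), (26, 20), (27, 18)])
v28: WRITE b=7  (b history now [(4, 13), (8, 6), (19, 18), (23, 29), (28, 7)])
v29: WRITE a=4  (a history now [(2, 9), (14, 28), (16, 27), (18, 29), (20, 3), (21, 29), (22, 17), (24, 14), (25, 15), (29, 4)])
Read results in order: ['NONE', '13', '18', '11', '9', '18', '11', '13', '21', '6', '11']
NONE count = 1

Answer: 1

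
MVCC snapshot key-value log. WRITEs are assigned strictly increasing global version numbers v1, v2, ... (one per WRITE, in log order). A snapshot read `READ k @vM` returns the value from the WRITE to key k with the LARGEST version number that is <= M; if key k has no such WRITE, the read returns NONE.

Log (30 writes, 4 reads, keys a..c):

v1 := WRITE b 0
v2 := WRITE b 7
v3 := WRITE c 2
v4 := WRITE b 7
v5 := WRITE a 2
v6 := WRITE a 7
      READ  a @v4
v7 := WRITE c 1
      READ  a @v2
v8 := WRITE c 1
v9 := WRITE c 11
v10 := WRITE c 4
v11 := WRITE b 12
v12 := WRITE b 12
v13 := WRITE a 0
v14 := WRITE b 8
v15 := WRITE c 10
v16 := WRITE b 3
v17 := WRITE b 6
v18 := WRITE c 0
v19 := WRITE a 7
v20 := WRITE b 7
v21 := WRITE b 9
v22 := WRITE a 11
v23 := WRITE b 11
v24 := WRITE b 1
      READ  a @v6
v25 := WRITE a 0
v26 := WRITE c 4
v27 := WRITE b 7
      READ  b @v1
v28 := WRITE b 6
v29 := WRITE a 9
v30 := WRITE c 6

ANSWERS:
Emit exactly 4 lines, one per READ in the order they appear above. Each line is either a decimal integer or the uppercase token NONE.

v1: WRITE b=0  (b history now [(1, 0)])
v2: WRITE b=7  (b history now [(1, 0), (2, 7)])
v3: WRITE c=2  (c history now [(3, 2)])
v4: WRITE b=7  (b history now [(1, 0), (2, 7), (4, 7)])
v5: WRITE a=2  (a history now [(5, 2)])
v6: WRITE a=7  (a history now [(5, 2), (6, 7)])
READ a @v4: history=[(5, 2), (6, 7)] -> no version <= 4 -> NONE
v7: WRITE c=1  (c history now [(3, 2), (7, 1)])
READ a @v2: history=[(5, 2), (6, 7)] -> no version <= 2 -> NONE
v8: WRITE c=1  (c history now [(3, 2), (7, 1), (8, 1)])
v9: WRITE c=11  (c history now [(3, 2), (7, 1), (8, 1), (9, 11)])
v10: WRITE c=4  (c history now [(3, 2), (7, 1), (8, 1), (9, 11), (10, 4)])
v11: WRITE b=12  (b history now [(1, 0), (2, 7), (4, 7), (11, 12)])
v12: WRITE b=12  (b history now [(1, 0), (2, 7), (4, 7), (11, 12), (12, 12)])
v13: WRITE a=0  (a history now [(5, 2), (6, 7), (13, 0)])
v14: WRITE b=8  (b history now [(1, 0), (2, 7), (4, 7), (11, 12), (12, 12), (14, 8)])
v15: WRITE c=10  (c history now [(3, 2), (7, 1), (8, 1), (9, 11), (10, 4), (15, 10)])
v16: WRITE b=3  (b history now [(1, 0), (2, 7), (4, 7), (11, 12), (12, 12), (14, 8), (16, 3)])
v17: WRITE b=6  (b history now [(1, 0), (2, 7), (4, 7), (11, 12), (12, 12), (14, 8), (16, 3), (17, 6)])
v18: WRITE c=0  (c history now [(3, 2), (7, 1), (8, 1), (9, 11), (10, 4), (15, 10), (18, 0)])
v19: WRITE a=7  (a history now [(5, 2), (6, 7), (13, 0), (19, 7)])
v20: WRITE b=7  (b history now [(1, 0), (2, 7), (4, 7), (11, 12), (12, 12), (14, 8), (16, 3), (17, 6), (20, 7)])
v21: WRITE b=9  (b history now [(1, 0), (2, 7), (4, 7), (11, 12), (12, 12), (14, 8), (16, 3), (17, 6), (20, 7), (21, 9)])
v22: WRITE a=11  (a history now [(5, 2), (6, 7), (13, 0), (19, 7), (22, 11)])
v23: WRITE b=11  (b history now [(1, 0), (2, 7), (4, 7), (11, 12), (12, 12), (14, 8), (16, 3), (17, 6), (20, 7), (21, 9), (23, 11)])
v24: WRITE b=1  (b history now [(1, 0), (2, 7), (4, 7), (11, 12), (12, 12), (14, 8), (16, 3), (17, 6), (20, 7), (21, 9), (23, 11), (24, 1)])
READ a @v6: history=[(5, 2), (6, 7), (13, 0), (19, 7), (22, 11)] -> pick v6 -> 7
v25: WRITE a=0  (a history now [(5, 2), (6, 7), (13, 0), (19, 7), (22, 11), (25, 0)])
v26: WRITE c=4  (c history now [(3, 2), (7, 1), (8, 1), (9, 11), (10, 4), (15, 10), (18, 0), (26, 4)])
v27: WRITE b=7  (b history now [(1, 0), (2, 7), (4, 7), (11, 12), (12, 12), (14, 8), (16, 3), (17, 6), (20, 7), (21, 9), (23, 11), (24, 1), (27, 7)])
READ b @v1: history=[(1, 0), (2, 7), (4, 7), (11, 12), (12, 12), (14, 8), (16, 3), (17, 6), (20, 7), (21, 9), (23, 11), (24, 1), (27, 7)] -> pick v1 -> 0
v28: WRITE b=6  (b history now [(1, 0), (2, 7), (4, 7), (11, 12), (12, 12), (14, 8), (16, 3), (17, 6), (20, 7), (21, 9), (23, 11), (24, 1), (27, 7), (28, 6)])
v29: WRITE a=9  (a history now [(5, 2), (6, 7), (13, 0), (19, 7), (22, 11), (25, 0), (29, 9)])
v30: WRITE c=6  (c history now [(3, 2), (7, 1), (8, 1), (9, 11), (10, 4), (15, 10), (18, 0), (26, 4), (30, 6)])

Answer: NONE
NONE
7
0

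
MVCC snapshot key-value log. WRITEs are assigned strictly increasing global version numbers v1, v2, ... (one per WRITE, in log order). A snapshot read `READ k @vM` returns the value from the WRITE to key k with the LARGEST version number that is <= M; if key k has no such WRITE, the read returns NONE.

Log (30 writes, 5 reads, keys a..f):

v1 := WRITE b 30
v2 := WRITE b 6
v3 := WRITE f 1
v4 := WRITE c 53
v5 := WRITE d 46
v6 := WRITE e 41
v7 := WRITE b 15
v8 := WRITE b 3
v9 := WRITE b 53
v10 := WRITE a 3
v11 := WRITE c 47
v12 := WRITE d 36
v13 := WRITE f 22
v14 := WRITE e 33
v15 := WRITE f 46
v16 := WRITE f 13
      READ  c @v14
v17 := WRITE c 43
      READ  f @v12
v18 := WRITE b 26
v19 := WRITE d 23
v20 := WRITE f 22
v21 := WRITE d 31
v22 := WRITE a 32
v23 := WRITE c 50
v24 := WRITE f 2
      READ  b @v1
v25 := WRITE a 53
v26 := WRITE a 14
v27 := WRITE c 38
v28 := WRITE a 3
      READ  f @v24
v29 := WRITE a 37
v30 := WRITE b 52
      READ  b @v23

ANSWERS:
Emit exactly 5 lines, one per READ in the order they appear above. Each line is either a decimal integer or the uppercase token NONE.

v1: WRITE b=30  (b history now [(1, 30)])
v2: WRITE b=6  (b history now [(1, 30), (2, 6)])
v3: WRITE f=1  (f history now [(3, 1)])
v4: WRITE c=53  (c history now [(4, 53)])
v5: WRITE d=46  (d history now [(5, 46)])
v6: WRITE e=41  (e history now [(6, 41)])
v7: WRITE b=15  (b history now [(1, 30), (2, 6), (7, 15)])
v8: WRITE b=3  (b history now [(1, 30), (2, 6), (7, 15), (8, 3)])
v9: WRITE b=53  (b history now [(1, 30), (2, 6), (7, 15), (8, 3), (9, 53)])
v10: WRITE a=3  (a history now [(10, 3)])
v11: WRITE c=47  (c history now [(4, 53), (11, 47)])
v12: WRITE d=36  (d history now [(5, 46), (12, 36)])
v13: WRITE f=22  (f history now [(3, 1), (13, 22)])
v14: WRITE e=33  (e history now [(6, 41), (14, 33)])
v15: WRITE f=46  (f history now [(3, 1), (13, 22), (15, 46)])
v16: WRITE f=13  (f history now [(3, 1), (13, 22), (15, 46), (16, 13)])
READ c @v14: history=[(4, 53), (11, 47)] -> pick v11 -> 47
v17: WRITE c=43  (c history now [(4, 53), (11, 47), (17, 43)])
READ f @v12: history=[(3, 1), (13, 22), (15, 46), (16, 13)] -> pick v3 -> 1
v18: WRITE b=26  (b history now [(1, 30), (2, 6), (7, 15), (8, 3), (9, 53), (18, 26)])
v19: WRITE d=23  (d history now [(5, 46), (12, 36), (19, 23)])
v20: WRITE f=22  (f history now [(3, 1), (13, 22), (15, 46), (16, 13), (20, 22)])
v21: WRITE d=31  (d history now [(5, 46), (12, 36), (19, 23), (21, 31)])
v22: WRITE a=32  (a history now [(10, 3), (22, 32)])
v23: WRITE c=50  (c history now [(4, 53), (11, 47), (17, 43), (23, 50)])
v24: WRITE f=2  (f history now [(3, 1), (13, 22), (15, 46), (16, 13), (20, 22), (24, 2)])
READ b @v1: history=[(1, 30), (2, 6), (7, 15), (8, 3), (9, 53), (18, 26)] -> pick v1 -> 30
v25: WRITE a=53  (a history now [(10, 3), (22, 32), (25, 53)])
v26: WRITE a=14  (a history now [(10, 3), (22, 32), (25, 53), (26, 14)])
v27: WRITE c=38  (c history now [(4, 53), (11, 47), (17, 43), (23, 50), (27, 38)])
v28: WRITE a=3  (a history now [(10, 3), (22, 32), (25, 53), (26, 14), (28, 3)])
READ f @v24: history=[(3, 1), (13, 22), (15, 46), (16, 13), (20, 22), (24, 2)] -> pick v24 -> 2
v29: WRITE a=37  (a history now [(10, 3), (22, 32), (25, 53), (26, 14), (28, 3), (29, 37)])
v30: WRITE b=52  (b history now [(1, 30), (2, 6), (7, 15), (8, 3), (9, 53), (18, 26), (30, 52)])
READ b @v23: history=[(1, 30), (2, 6), (7, 15), (8, 3), (9, 53), (18, 26), (30, 52)] -> pick v18 -> 26

Answer: 47
1
30
2
26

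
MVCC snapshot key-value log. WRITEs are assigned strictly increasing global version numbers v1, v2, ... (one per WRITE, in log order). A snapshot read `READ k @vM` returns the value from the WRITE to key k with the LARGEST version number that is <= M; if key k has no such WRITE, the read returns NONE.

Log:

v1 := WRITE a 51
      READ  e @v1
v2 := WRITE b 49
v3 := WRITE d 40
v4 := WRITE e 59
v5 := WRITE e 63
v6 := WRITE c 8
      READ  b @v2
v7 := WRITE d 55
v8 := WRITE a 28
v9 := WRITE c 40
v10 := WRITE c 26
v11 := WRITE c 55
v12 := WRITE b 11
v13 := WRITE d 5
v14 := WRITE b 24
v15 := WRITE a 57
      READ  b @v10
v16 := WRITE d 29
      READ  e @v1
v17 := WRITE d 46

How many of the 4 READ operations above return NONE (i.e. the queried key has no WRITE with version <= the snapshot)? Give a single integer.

v1: WRITE a=51  (a history now [(1, 51)])
READ e @v1: history=[] -> no version <= 1 -> NONE
v2: WRITE b=49  (b history now [(2, 49)])
v3: WRITE d=40  (d history now [(3, 40)])
v4: WRITE e=59  (e history now [(4, 59)])
v5: WRITE e=63  (e history now [(4, 59), (5, 63)])
v6: WRITE c=8  (c history now [(6, 8)])
READ b @v2: history=[(2, 49)] -> pick v2 -> 49
v7: WRITE d=55  (d history now [(3, 40), (7, 55)])
v8: WRITE a=28  (a history now [(1, 51), (8, 28)])
v9: WRITE c=40  (c history now [(6, 8), (9, 40)])
v10: WRITE c=26  (c history now [(6, 8), (9, 40), (10, 26)])
v11: WRITE c=55  (c history now [(6, 8), (9, 40), (10, 26), (11, 55)])
v12: WRITE b=11  (b history now [(2, 49), (12, 11)])
v13: WRITE d=5  (d history now [(3, 40), (7, 55), (13, 5)])
v14: WRITE b=24  (b history now [(2, 49), (12, 11), (14, 24)])
v15: WRITE a=57  (a history now [(1, 51), (8, 28), (15, 57)])
READ b @v10: history=[(2, 49), (12, 11), (14, 24)] -> pick v2 -> 49
v16: WRITE d=29  (d history now [(3, 40), (7, 55), (13, 5), (16, 29)])
READ e @v1: history=[(4, 59), (5, 63)] -> no version <= 1 -> NONE
v17: WRITE d=46  (d history now [(3, 40), (7, 55), (13, 5), (16, 29), (17, 46)])
Read results in order: ['NONE', '49', '49', 'NONE']
NONE count = 2

Answer: 2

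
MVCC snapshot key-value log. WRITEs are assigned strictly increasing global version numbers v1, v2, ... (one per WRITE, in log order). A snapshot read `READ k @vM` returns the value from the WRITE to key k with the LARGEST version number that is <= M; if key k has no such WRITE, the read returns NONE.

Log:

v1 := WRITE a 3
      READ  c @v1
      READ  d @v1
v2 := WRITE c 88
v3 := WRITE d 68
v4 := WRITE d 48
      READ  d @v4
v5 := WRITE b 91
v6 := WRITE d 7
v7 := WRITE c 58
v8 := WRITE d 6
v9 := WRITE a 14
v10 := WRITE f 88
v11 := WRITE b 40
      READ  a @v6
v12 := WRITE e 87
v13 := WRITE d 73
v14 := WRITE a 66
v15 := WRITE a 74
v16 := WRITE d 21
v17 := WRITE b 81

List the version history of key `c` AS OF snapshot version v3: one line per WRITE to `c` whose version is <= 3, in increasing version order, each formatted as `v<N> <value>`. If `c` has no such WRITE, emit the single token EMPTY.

Scan writes for key=c with version <= 3:
  v1 WRITE a 3 -> skip
  v2 WRITE c 88 -> keep
  v3 WRITE d 68 -> skip
  v4 WRITE d 48 -> skip
  v5 WRITE b 91 -> skip
  v6 WRITE d 7 -> skip
  v7 WRITE c 58 -> drop (> snap)
  v8 WRITE d 6 -> skip
  v9 WRITE a 14 -> skip
  v10 WRITE f 88 -> skip
  v11 WRITE b 40 -> skip
  v12 WRITE e 87 -> skip
  v13 WRITE d 73 -> skip
  v14 WRITE a 66 -> skip
  v15 WRITE a 74 -> skip
  v16 WRITE d 21 -> skip
  v17 WRITE b 81 -> skip
Collected: [(2, 88)]

Answer: v2 88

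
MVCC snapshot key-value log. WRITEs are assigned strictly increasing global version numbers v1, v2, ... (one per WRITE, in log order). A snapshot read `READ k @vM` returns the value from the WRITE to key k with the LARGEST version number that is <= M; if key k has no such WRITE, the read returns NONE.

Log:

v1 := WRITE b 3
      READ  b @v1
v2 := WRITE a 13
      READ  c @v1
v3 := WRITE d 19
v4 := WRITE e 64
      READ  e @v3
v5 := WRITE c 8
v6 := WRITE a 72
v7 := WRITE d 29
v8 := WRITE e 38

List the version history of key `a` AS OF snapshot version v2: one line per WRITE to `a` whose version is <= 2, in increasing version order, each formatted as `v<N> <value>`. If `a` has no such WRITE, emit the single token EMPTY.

Scan writes for key=a with version <= 2:
  v1 WRITE b 3 -> skip
  v2 WRITE a 13 -> keep
  v3 WRITE d 19 -> skip
  v4 WRITE e 64 -> skip
  v5 WRITE c 8 -> skip
  v6 WRITE a 72 -> drop (> snap)
  v7 WRITE d 29 -> skip
  v8 WRITE e 38 -> skip
Collected: [(2, 13)]

Answer: v2 13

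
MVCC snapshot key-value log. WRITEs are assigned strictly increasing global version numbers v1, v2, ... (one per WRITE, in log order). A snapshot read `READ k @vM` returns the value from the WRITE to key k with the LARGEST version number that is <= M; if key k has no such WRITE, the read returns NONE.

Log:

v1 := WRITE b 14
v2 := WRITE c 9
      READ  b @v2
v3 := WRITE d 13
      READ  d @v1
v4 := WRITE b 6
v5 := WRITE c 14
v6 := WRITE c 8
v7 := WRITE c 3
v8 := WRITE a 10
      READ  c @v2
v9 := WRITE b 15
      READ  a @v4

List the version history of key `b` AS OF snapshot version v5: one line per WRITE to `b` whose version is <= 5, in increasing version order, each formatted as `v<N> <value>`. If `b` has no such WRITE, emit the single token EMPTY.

Scan writes for key=b with version <= 5:
  v1 WRITE b 14 -> keep
  v2 WRITE c 9 -> skip
  v3 WRITE d 13 -> skip
  v4 WRITE b 6 -> keep
  v5 WRITE c 14 -> skip
  v6 WRITE c 8 -> skip
  v7 WRITE c 3 -> skip
  v8 WRITE a 10 -> skip
  v9 WRITE b 15 -> drop (> snap)
Collected: [(1, 14), (4, 6)]

Answer: v1 14
v4 6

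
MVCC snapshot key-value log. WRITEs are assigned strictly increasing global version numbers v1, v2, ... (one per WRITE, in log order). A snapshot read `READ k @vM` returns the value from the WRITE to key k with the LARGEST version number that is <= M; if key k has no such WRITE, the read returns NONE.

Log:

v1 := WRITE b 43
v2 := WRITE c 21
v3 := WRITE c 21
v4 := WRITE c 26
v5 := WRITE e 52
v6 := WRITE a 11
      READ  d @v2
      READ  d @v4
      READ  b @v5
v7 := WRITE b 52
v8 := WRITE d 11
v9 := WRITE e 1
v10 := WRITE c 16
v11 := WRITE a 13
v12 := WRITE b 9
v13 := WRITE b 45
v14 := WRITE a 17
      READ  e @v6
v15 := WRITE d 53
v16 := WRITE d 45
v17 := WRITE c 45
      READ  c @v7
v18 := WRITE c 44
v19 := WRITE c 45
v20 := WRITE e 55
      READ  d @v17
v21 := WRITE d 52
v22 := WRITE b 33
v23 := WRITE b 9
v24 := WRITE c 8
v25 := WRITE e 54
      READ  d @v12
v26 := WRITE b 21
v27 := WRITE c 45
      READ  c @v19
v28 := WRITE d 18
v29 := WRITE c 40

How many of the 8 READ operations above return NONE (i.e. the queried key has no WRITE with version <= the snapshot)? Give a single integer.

Answer: 2

Derivation:
v1: WRITE b=43  (b history now [(1, 43)])
v2: WRITE c=21  (c history now [(2, 21)])
v3: WRITE c=21  (c history now [(2, 21), (3, 21)])
v4: WRITE c=26  (c history now [(2, 21), (3, 21), (4, 26)])
v5: WRITE e=52  (e history now [(5, 52)])
v6: WRITE a=11  (a history now [(6, 11)])
READ d @v2: history=[] -> no version <= 2 -> NONE
READ d @v4: history=[] -> no version <= 4 -> NONE
READ b @v5: history=[(1, 43)] -> pick v1 -> 43
v7: WRITE b=52  (b history now [(1, 43), (7, 52)])
v8: WRITE d=11  (d history now [(8, 11)])
v9: WRITE e=1  (e history now [(5, 52), (9, 1)])
v10: WRITE c=16  (c history now [(2, 21), (3, 21), (4, 26), (10, 16)])
v11: WRITE a=13  (a history now [(6, 11), (11, 13)])
v12: WRITE b=9  (b history now [(1, 43), (7, 52), (12, 9)])
v13: WRITE b=45  (b history now [(1, 43), (7, 52), (12, 9), (13, 45)])
v14: WRITE a=17  (a history now [(6, 11), (11, 13), (14, 17)])
READ e @v6: history=[(5, 52), (9, 1)] -> pick v5 -> 52
v15: WRITE d=53  (d history now [(8, 11), (15, 53)])
v16: WRITE d=45  (d history now [(8, 11), (15, 53), (16, 45)])
v17: WRITE c=45  (c history now [(2, 21), (3, 21), (4, 26), (10, 16), (17, 45)])
READ c @v7: history=[(2, 21), (3, 21), (4, 26), (10, 16), (17, 45)] -> pick v4 -> 26
v18: WRITE c=44  (c history now [(2, 21), (3, 21), (4, 26), (10, 16), (17, 45), (18, 44)])
v19: WRITE c=45  (c history now [(2, 21), (3, 21), (4, 26), (10, 16), (17, 45), (18, 44), (19, 45)])
v20: WRITE e=55  (e history now [(5, 52), (9, 1), (20, 55)])
READ d @v17: history=[(8, 11), (15, 53), (16, 45)] -> pick v16 -> 45
v21: WRITE d=52  (d history now [(8, 11), (15, 53), (16, 45), (21, 52)])
v22: WRITE b=33  (b history now [(1, 43), (7, 52), (12, 9), (13, 45), (22, 33)])
v23: WRITE b=9  (b history now [(1, 43), (7, 52), (12, 9), (13, 45), (22, 33), (23, 9)])
v24: WRITE c=8  (c history now [(2, 21), (3, 21), (4, 26), (10, 16), (17, 45), (18, 44), (19, 45), (24, 8)])
v25: WRITE e=54  (e history now [(5, 52), (9, 1), (20, 55), (25, 54)])
READ d @v12: history=[(8, 11), (15, 53), (16, 45), (21, 52)] -> pick v8 -> 11
v26: WRITE b=21  (b history now [(1, 43), (7, 52), (12, 9), (13, 45), (22, 33), (23, 9), (26, 21)])
v27: WRITE c=45  (c history now [(2, 21), (3, 21), (4, 26), (10, 16), (17, 45), (18, 44), (19, 45), (24, 8), (27, 45)])
READ c @v19: history=[(2, 21), (3, 21), (4, 26), (10, 16), (17, 45), (18, 44), (19, 45), (24, 8), (27, 45)] -> pick v19 -> 45
v28: WRITE d=18  (d history now [(8, 11), (15, 53), (16, 45), (21, 52), (28, 18)])
v29: WRITE c=40  (c history now [(2, 21), (3, 21), (4, 26), (10, 16), (17, 45), (18, 44), (19, 45), (24, 8), (27, 45), (29, 40)])
Read results in order: ['NONE', 'NONE', '43', '52', '26', '45', '11', '45']
NONE count = 2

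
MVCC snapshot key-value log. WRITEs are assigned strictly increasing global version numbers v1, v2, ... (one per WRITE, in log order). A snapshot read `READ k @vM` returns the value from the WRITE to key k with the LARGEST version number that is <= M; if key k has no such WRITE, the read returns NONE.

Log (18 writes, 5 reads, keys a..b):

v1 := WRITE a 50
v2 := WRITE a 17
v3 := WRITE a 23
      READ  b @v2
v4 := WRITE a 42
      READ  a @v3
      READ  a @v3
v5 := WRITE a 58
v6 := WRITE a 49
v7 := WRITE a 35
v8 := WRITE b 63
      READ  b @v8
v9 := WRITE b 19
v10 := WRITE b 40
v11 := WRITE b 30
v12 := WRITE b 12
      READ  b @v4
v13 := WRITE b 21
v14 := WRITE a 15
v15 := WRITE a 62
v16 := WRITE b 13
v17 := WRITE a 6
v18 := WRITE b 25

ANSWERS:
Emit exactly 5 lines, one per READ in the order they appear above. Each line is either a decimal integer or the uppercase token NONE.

v1: WRITE a=50  (a history now [(1, 50)])
v2: WRITE a=17  (a history now [(1, 50), (2, 17)])
v3: WRITE a=23  (a history now [(1, 50), (2, 17), (3, 23)])
READ b @v2: history=[] -> no version <= 2 -> NONE
v4: WRITE a=42  (a history now [(1, 50), (2, 17), (3, 23), (4, 42)])
READ a @v3: history=[(1, 50), (2, 17), (3, 23), (4, 42)] -> pick v3 -> 23
READ a @v3: history=[(1, 50), (2, 17), (3, 23), (4, 42)] -> pick v3 -> 23
v5: WRITE a=58  (a history now [(1, 50), (2, 17), (3, 23), (4, 42), (5, 58)])
v6: WRITE a=49  (a history now [(1, 50), (2, 17), (3, 23), (4, 42), (5, 58), (6, 49)])
v7: WRITE a=35  (a history now [(1, 50), (2, 17), (3, 23), (4, 42), (5, 58), (6, 49), (7, 35)])
v8: WRITE b=63  (b history now [(8, 63)])
READ b @v8: history=[(8, 63)] -> pick v8 -> 63
v9: WRITE b=19  (b history now [(8, 63), (9, 19)])
v10: WRITE b=40  (b history now [(8, 63), (9, 19), (10, 40)])
v11: WRITE b=30  (b history now [(8, 63), (9, 19), (10, 40), (11, 30)])
v12: WRITE b=12  (b history now [(8, 63), (9, 19), (10, 40), (11, 30), (12, 12)])
READ b @v4: history=[(8, 63), (9, 19), (10, 40), (11, 30), (12, 12)] -> no version <= 4 -> NONE
v13: WRITE b=21  (b history now [(8, 63), (9, 19), (10, 40), (11, 30), (12, 12), (13, 21)])
v14: WRITE a=15  (a history now [(1, 50), (2, 17), (3, 23), (4, 42), (5, 58), (6, 49), (7, 35), (14, 15)])
v15: WRITE a=62  (a history now [(1, 50), (2, 17), (3, 23), (4, 42), (5, 58), (6, 49), (7, 35), (14, 15), (15, 62)])
v16: WRITE b=13  (b history now [(8, 63), (9, 19), (10, 40), (11, 30), (12, 12), (13, 21), (16, 13)])
v17: WRITE a=6  (a history now [(1, 50), (2, 17), (3, 23), (4, 42), (5, 58), (6, 49), (7, 35), (14, 15), (15, 62), (17, 6)])
v18: WRITE b=25  (b history now [(8, 63), (9, 19), (10, 40), (11, 30), (12, 12), (13, 21), (16, 13), (18, 25)])

Answer: NONE
23
23
63
NONE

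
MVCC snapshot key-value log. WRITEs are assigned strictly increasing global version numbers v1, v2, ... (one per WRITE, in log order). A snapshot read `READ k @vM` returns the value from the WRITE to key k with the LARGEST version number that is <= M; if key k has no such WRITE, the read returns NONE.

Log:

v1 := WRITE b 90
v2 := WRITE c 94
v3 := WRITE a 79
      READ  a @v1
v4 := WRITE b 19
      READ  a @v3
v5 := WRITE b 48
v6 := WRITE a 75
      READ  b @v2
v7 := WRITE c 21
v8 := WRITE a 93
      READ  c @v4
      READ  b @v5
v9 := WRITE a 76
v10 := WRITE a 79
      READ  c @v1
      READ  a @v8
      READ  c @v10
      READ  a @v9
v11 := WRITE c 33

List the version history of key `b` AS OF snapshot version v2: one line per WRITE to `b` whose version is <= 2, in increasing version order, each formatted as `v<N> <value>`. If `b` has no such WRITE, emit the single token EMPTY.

Answer: v1 90

Derivation:
Scan writes for key=b with version <= 2:
  v1 WRITE b 90 -> keep
  v2 WRITE c 94 -> skip
  v3 WRITE a 79 -> skip
  v4 WRITE b 19 -> drop (> snap)
  v5 WRITE b 48 -> drop (> snap)
  v6 WRITE a 75 -> skip
  v7 WRITE c 21 -> skip
  v8 WRITE a 93 -> skip
  v9 WRITE a 76 -> skip
  v10 WRITE a 79 -> skip
  v11 WRITE c 33 -> skip
Collected: [(1, 90)]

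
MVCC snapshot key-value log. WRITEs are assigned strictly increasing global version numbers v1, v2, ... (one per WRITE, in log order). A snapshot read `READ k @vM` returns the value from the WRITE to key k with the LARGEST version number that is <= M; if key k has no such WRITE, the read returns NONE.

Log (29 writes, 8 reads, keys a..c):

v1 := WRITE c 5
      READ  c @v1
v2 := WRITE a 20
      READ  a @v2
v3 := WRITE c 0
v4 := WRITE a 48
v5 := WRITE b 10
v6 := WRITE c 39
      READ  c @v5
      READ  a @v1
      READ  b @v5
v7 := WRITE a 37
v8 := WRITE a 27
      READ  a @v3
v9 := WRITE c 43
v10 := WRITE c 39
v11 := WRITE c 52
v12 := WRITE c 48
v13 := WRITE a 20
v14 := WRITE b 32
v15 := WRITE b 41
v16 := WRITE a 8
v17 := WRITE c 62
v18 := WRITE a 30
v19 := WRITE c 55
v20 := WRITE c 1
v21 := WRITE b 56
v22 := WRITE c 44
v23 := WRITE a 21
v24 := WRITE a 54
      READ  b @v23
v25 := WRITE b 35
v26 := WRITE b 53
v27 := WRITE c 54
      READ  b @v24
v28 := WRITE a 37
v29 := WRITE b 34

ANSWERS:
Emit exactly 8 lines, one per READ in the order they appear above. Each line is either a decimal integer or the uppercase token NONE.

v1: WRITE c=5  (c history now [(1, 5)])
READ c @v1: history=[(1, 5)] -> pick v1 -> 5
v2: WRITE a=20  (a history now [(2, 20)])
READ a @v2: history=[(2, 20)] -> pick v2 -> 20
v3: WRITE c=0  (c history now [(1, 5), (3, 0)])
v4: WRITE a=48  (a history now [(2, 20), (4, 48)])
v5: WRITE b=10  (b history now [(5, 10)])
v6: WRITE c=39  (c history now [(1, 5), (3, 0), (6, 39)])
READ c @v5: history=[(1, 5), (3, 0), (6, 39)] -> pick v3 -> 0
READ a @v1: history=[(2, 20), (4, 48)] -> no version <= 1 -> NONE
READ b @v5: history=[(5, 10)] -> pick v5 -> 10
v7: WRITE a=37  (a history now [(2, 20), (4, 48), (7, 37)])
v8: WRITE a=27  (a history now [(2, 20), (4, 48), (7, 37), (8, 27)])
READ a @v3: history=[(2, 20), (4, 48), (7, 37), (8, 27)] -> pick v2 -> 20
v9: WRITE c=43  (c history now [(1, 5), (3, 0), (6, 39), (9, 43)])
v10: WRITE c=39  (c history now [(1, 5), (3, 0), (6, 39), (9, 43), (10, 39)])
v11: WRITE c=52  (c history now [(1, 5), (3, 0), (6, 39), (9, 43), (10, 39), (11, 52)])
v12: WRITE c=48  (c history now [(1, 5), (3, 0), (6, 39), (9, 43), (10, 39), (11, 52), (12, 48)])
v13: WRITE a=20  (a history now [(2, 20), (4, 48), (7, 37), (8, 27), (13, 20)])
v14: WRITE b=32  (b history now [(5, 10), (14, 32)])
v15: WRITE b=41  (b history now [(5, 10), (14, 32), (15, 41)])
v16: WRITE a=8  (a history now [(2, 20), (4, 48), (7, 37), (8, 27), (13, 20), (16, 8)])
v17: WRITE c=62  (c history now [(1, 5), (3, 0), (6, 39), (9, 43), (10, 39), (11, 52), (12, 48), (17, 62)])
v18: WRITE a=30  (a history now [(2, 20), (4, 48), (7, 37), (8, 27), (13, 20), (16, 8), (18, 30)])
v19: WRITE c=55  (c history now [(1, 5), (3, 0), (6, 39), (9, 43), (10, 39), (11, 52), (12, 48), (17, 62), (19, 55)])
v20: WRITE c=1  (c history now [(1, 5), (3, 0), (6, 39), (9, 43), (10, 39), (11, 52), (12, 48), (17, 62), (19, 55), (20, 1)])
v21: WRITE b=56  (b history now [(5, 10), (14, 32), (15, 41), (21, 56)])
v22: WRITE c=44  (c history now [(1, 5), (3, 0), (6, 39), (9, 43), (10, 39), (11, 52), (12, 48), (17, 62), (19, 55), (20, 1), (22, 44)])
v23: WRITE a=21  (a history now [(2, 20), (4, 48), (7, 37), (8, 27), (13, 20), (16, 8), (18, 30), (23, 21)])
v24: WRITE a=54  (a history now [(2, 20), (4, 48), (7, 37), (8, 27), (13, 20), (16, 8), (18, 30), (23, 21), (24, 54)])
READ b @v23: history=[(5, 10), (14, 32), (15, 41), (21, 56)] -> pick v21 -> 56
v25: WRITE b=35  (b history now [(5, 10), (14, 32), (15, 41), (21, 56), (25, 35)])
v26: WRITE b=53  (b history now [(5, 10), (14, 32), (15, 41), (21, 56), (25, 35), (26, 53)])
v27: WRITE c=54  (c history now [(1, 5), (3, 0), (6, 39), (9, 43), (10, 39), (11, 52), (12, 48), (17, 62), (19, 55), (20, 1), (22, 44), (27, 54)])
READ b @v24: history=[(5, 10), (14, 32), (15, 41), (21, 56), (25, 35), (26, 53)] -> pick v21 -> 56
v28: WRITE a=37  (a history now [(2, 20), (4, 48), (7, 37), (8, 27), (13, 20), (16, 8), (18, 30), (23, 21), (24, 54), (28, 37)])
v29: WRITE b=34  (b history now [(5, 10), (14, 32), (15, 41), (21, 56), (25, 35), (26, 53), (29, 34)])

Answer: 5
20
0
NONE
10
20
56
56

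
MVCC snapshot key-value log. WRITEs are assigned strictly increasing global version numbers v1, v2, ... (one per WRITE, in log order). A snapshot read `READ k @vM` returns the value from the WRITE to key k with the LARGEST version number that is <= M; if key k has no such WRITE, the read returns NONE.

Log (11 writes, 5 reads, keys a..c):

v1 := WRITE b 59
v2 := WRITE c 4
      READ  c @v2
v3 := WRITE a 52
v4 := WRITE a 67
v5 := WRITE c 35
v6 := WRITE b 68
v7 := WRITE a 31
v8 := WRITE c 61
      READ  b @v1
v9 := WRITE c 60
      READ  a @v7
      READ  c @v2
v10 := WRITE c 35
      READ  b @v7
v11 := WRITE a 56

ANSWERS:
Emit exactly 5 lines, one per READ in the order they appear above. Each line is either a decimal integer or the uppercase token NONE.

Answer: 4
59
31
4
68

Derivation:
v1: WRITE b=59  (b history now [(1, 59)])
v2: WRITE c=4  (c history now [(2, 4)])
READ c @v2: history=[(2, 4)] -> pick v2 -> 4
v3: WRITE a=52  (a history now [(3, 52)])
v4: WRITE a=67  (a history now [(3, 52), (4, 67)])
v5: WRITE c=35  (c history now [(2, 4), (5, 35)])
v6: WRITE b=68  (b history now [(1, 59), (6, 68)])
v7: WRITE a=31  (a history now [(3, 52), (4, 67), (7, 31)])
v8: WRITE c=61  (c history now [(2, 4), (5, 35), (8, 61)])
READ b @v1: history=[(1, 59), (6, 68)] -> pick v1 -> 59
v9: WRITE c=60  (c history now [(2, 4), (5, 35), (8, 61), (9, 60)])
READ a @v7: history=[(3, 52), (4, 67), (7, 31)] -> pick v7 -> 31
READ c @v2: history=[(2, 4), (5, 35), (8, 61), (9, 60)] -> pick v2 -> 4
v10: WRITE c=35  (c history now [(2, 4), (5, 35), (8, 61), (9, 60), (10, 35)])
READ b @v7: history=[(1, 59), (6, 68)] -> pick v6 -> 68
v11: WRITE a=56  (a history now [(3, 52), (4, 67), (7, 31), (11, 56)])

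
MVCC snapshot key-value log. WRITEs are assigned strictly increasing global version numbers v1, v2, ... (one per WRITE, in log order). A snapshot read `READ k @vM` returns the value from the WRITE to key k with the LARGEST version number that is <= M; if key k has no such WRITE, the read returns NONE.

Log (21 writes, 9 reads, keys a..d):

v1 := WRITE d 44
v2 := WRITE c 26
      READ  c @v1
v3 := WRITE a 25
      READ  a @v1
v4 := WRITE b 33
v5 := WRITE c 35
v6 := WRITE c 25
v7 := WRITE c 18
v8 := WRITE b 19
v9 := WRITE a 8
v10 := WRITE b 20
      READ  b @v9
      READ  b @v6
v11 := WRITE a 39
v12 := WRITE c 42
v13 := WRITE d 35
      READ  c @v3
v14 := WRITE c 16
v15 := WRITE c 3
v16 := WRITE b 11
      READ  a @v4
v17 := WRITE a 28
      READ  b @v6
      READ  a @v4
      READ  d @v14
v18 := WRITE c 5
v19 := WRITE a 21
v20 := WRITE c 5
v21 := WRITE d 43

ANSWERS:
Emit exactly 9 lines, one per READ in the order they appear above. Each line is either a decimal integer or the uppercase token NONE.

v1: WRITE d=44  (d history now [(1, 44)])
v2: WRITE c=26  (c history now [(2, 26)])
READ c @v1: history=[(2, 26)] -> no version <= 1 -> NONE
v3: WRITE a=25  (a history now [(3, 25)])
READ a @v1: history=[(3, 25)] -> no version <= 1 -> NONE
v4: WRITE b=33  (b history now [(4, 33)])
v5: WRITE c=35  (c history now [(2, 26), (5, 35)])
v6: WRITE c=25  (c history now [(2, 26), (5, 35), (6, 25)])
v7: WRITE c=18  (c history now [(2, 26), (5, 35), (6, 25), (7, 18)])
v8: WRITE b=19  (b history now [(4, 33), (8, 19)])
v9: WRITE a=8  (a history now [(3, 25), (9, 8)])
v10: WRITE b=20  (b history now [(4, 33), (8, 19), (10, 20)])
READ b @v9: history=[(4, 33), (8, 19), (10, 20)] -> pick v8 -> 19
READ b @v6: history=[(4, 33), (8, 19), (10, 20)] -> pick v4 -> 33
v11: WRITE a=39  (a history now [(3, 25), (9, 8), (11, 39)])
v12: WRITE c=42  (c history now [(2, 26), (5, 35), (6, 25), (7, 18), (12, 42)])
v13: WRITE d=35  (d history now [(1, 44), (13, 35)])
READ c @v3: history=[(2, 26), (5, 35), (6, 25), (7, 18), (12, 42)] -> pick v2 -> 26
v14: WRITE c=16  (c history now [(2, 26), (5, 35), (6, 25), (7, 18), (12, 42), (14, 16)])
v15: WRITE c=3  (c history now [(2, 26), (5, 35), (6, 25), (7, 18), (12, 42), (14, 16), (15, 3)])
v16: WRITE b=11  (b history now [(4, 33), (8, 19), (10, 20), (16, 11)])
READ a @v4: history=[(3, 25), (9, 8), (11, 39)] -> pick v3 -> 25
v17: WRITE a=28  (a history now [(3, 25), (9, 8), (11, 39), (17, 28)])
READ b @v6: history=[(4, 33), (8, 19), (10, 20), (16, 11)] -> pick v4 -> 33
READ a @v4: history=[(3, 25), (9, 8), (11, 39), (17, 28)] -> pick v3 -> 25
READ d @v14: history=[(1, 44), (13, 35)] -> pick v13 -> 35
v18: WRITE c=5  (c history now [(2, 26), (5, 35), (6, 25), (7, 18), (12, 42), (14, 16), (15, 3), (18, 5)])
v19: WRITE a=21  (a history now [(3, 25), (9, 8), (11, 39), (17, 28), (19, 21)])
v20: WRITE c=5  (c history now [(2, 26), (5, 35), (6, 25), (7, 18), (12, 42), (14, 16), (15, 3), (18, 5), (20, 5)])
v21: WRITE d=43  (d history now [(1, 44), (13, 35), (21, 43)])

Answer: NONE
NONE
19
33
26
25
33
25
35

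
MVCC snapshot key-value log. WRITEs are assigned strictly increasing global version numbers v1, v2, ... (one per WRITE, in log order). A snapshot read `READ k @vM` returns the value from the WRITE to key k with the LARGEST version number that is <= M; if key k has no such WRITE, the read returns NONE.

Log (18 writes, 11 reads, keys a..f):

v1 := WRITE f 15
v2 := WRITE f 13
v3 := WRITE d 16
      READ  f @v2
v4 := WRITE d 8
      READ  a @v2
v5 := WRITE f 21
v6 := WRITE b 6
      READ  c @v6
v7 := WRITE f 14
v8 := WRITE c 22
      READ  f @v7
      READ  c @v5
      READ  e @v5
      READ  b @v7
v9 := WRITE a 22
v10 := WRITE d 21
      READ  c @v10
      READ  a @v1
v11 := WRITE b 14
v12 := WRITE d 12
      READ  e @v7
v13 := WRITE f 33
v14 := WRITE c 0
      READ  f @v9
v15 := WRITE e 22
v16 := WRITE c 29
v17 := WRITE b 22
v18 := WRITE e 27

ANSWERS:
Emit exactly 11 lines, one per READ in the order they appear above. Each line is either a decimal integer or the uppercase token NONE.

v1: WRITE f=15  (f history now [(1, 15)])
v2: WRITE f=13  (f history now [(1, 15), (2, 13)])
v3: WRITE d=16  (d history now [(3, 16)])
READ f @v2: history=[(1, 15), (2, 13)] -> pick v2 -> 13
v4: WRITE d=8  (d history now [(3, 16), (4, 8)])
READ a @v2: history=[] -> no version <= 2 -> NONE
v5: WRITE f=21  (f history now [(1, 15), (2, 13), (5, 21)])
v6: WRITE b=6  (b history now [(6, 6)])
READ c @v6: history=[] -> no version <= 6 -> NONE
v7: WRITE f=14  (f history now [(1, 15), (2, 13), (5, 21), (7, 14)])
v8: WRITE c=22  (c history now [(8, 22)])
READ f @v7: history=[(1, 15), (2, 13), (5, 21), (7, 14)] -> pick v7 -> 14
READ c @v5: history=[(8, 22)] -> no version <= 5 -> NONE
READ e @v5: history=[] -> no version <= 5 -> NONE
READ b @v7: history=[(6, 6)] -> pick v6 -> 6
v9: WRITE a=22  (a history now [(9, 22)])
v10: WRITE d=21  (d history now [(3, 16), (4, 8), (10, 21)])
READ c @v10: history=[(8, 22)] -> pick v8 -> 22
READ a @v1: history=[(9, 22)] -> no version <= 1 -> NONE
v11: WRITE b=14  (b history now [(6, 6), (11, 14)])
v12: WRITE d=12  (d history now [(3, 16), (4, 8), (10, 21), (12, 12)])
READ e @v7: history=[] -> no version <= 7 -> NONE
v13: WRITE f=33  (f history now [(1, 15), (2, 13), (5, 21), (7, 14), (13, 33)])
v14: WRITE c=0  (c history now [(8, 22), (14, 0)])
READ f @v9: history=[(1, 15), (2, 13), (5, 21), (7, 14), (13, 33)] -> pick v7 -> 14
v15: WRITE e=22  (e history now [(15, 22)])
v16: WRITE c=29  (c history now [(8, 22), (14, 0), (16, 29)])
v17: WRITE b=22  (b history now [(6, 6), (11, 14), (17, 22)])
v18: WRITE e=27  (e history now [(15, 22), (18, 27)])

Answer: 13
NONE
NONE
14
NONE
NONE
6
22
NONE
NONE
14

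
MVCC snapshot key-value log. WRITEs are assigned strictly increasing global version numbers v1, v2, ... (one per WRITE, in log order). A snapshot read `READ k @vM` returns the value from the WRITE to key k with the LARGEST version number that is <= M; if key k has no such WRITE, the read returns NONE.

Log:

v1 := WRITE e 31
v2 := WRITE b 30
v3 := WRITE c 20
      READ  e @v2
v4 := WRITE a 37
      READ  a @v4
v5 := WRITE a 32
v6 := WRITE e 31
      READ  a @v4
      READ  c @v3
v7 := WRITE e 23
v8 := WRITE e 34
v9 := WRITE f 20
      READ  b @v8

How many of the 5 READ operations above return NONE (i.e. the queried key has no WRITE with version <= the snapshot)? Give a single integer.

Answer: 0

Derivation:
v1: WRITE e=31  (e history now [(1, 31)])
v2: WRITE b=30  (b history now [(2, 30)])
v3: WRITE c=20  (c history now [(3, 20)])
READ e @v2: history=[(1, 31)] -> pick v1 -> 31
v4: WRITE a=37  (a history now [(4, 37)])
READ a @v4: history=[(4, 37)] -> pick v4 -> 37
v5: WRITE a=32  (a history now [(4, 37), (5, 32)])
v6: WRITE e=31  (e history now [(1, 31), (6, 31)])
READ a @v4: history=[(4, 37), (5, 32)] -> pick v4 -> 37
READ c @v3: history=[(3, 20)] -> pick v3 -> 20
v7: WRITE e=23  (e history now [(1, 31), (6, 31), (7, 23)])
v8: WRITE e=34  (e history now [(1, 31), (6, 31), (7, 23), (8, 34)])
v9: WRITE f=20  (f history now [(9, 20)])
READ b @v8: history=[(2, 30)] -> pick v2 -> 30
Read results in order: ['31', '37', '37', '20', '30']
NONE count = 0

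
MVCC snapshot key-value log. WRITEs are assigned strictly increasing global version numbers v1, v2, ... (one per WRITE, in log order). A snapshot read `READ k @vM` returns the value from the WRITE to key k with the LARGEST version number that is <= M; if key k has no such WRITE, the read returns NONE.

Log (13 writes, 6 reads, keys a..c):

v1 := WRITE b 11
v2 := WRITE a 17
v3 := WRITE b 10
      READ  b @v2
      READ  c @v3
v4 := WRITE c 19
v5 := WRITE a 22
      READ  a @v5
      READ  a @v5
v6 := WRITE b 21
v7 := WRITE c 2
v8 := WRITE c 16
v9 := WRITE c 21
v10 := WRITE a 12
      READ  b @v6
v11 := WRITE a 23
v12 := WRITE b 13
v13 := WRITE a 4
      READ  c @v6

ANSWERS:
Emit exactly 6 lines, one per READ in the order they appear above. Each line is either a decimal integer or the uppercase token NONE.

v1: WRITE b=11  (b history now [(1, 11)])
v2: WRITE a=17  (a history now [(2, 17)])
v3: WRITE b=10  (b history now [(1, 11), (3, 10)])
READ b @v2: history=[(1, 11), (3, 10)] -> pick v1 -> 11
READ c @v3: history=[] -> no version <= 3 -> NONE
v4: WRITE c=19  (c history now [(4, 19)])
v5: WRITE a=22  (a history now [(2, 17), (5, 22)])
READ a @v5: history=[(2, 17), (5, 22)] -> pick v5 -> 22
READ a @v5: history=[(2, 17), (5, 22)] -> pick v5 -> 22
v6: WRITE b=21  (b history now [(1, 11), (3, 10), (6, 21)])
v7: WRITE c=2  (c history now [(4, 19), (7, 2)])
v8: WRITE c=16  (c history now [(4, 19), (7, 2), (8, 16)])
v9: WRITE c=21  (c history now [(4, 19), (7, 2), (8, 16), (9, 21)])
v10: WRITE a=12  (a history now [(2, 17), (5, 22), (10, 12)])
READ b @v6: history=[(1, 11), (3, 10), (6, 21)] -> pick v6 -> 21
v11: WRITE a=23  (a history now [(2, 17), (5, 22), (10, 12), (11, 23)])
v12: WRITE b=13  (b history now [(1, 11), (3, 10), (6, 21), (12, 13)])
v13: WRITE a=4  (a history now [(2, 17), (5, 22), (10, 12), (11, 23), (13, 4)])
READ c @v6: history=[(4, 19), (7, 2), (8, 16), (9, 21)] -> pick v4 -> 19

Answer: 11
NONE
22
22
21
19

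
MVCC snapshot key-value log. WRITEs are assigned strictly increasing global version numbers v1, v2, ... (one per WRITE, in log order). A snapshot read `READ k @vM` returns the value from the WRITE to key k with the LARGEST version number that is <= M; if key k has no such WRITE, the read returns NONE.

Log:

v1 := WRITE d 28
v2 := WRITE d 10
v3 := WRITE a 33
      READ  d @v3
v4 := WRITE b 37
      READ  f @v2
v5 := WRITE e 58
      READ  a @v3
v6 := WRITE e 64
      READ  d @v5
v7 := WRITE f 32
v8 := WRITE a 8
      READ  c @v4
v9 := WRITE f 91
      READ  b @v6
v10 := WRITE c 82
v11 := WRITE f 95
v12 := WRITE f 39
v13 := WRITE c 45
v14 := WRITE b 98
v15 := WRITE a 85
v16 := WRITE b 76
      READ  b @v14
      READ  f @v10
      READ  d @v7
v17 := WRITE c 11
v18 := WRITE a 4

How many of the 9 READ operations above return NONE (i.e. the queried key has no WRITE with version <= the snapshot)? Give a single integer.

v1: WRITE d=28  (d history now [(1, 28)])
v2: WRITE d=10  (d history now [(1, 28), (2, 10)])
v3: WRITE a=33  (a history now [(3, 33)])
READ d @v3: history=[(1, 28), (2, 10)] -> pick v2 -> 10
v4: WRITE b=37  (b history now [(4, 37)])
READ f @v2: history=[] -> no version <= 2 -> NONE
v5: WRITE e=58  (e history now [(5, 58)])
READ a @v3: history=[(3, 33)] -> pick v3 -> 33
v6: WRITE e=64  (e history now [(5, 58), (6, 64)])
READ d @v5: history=[(1, 28), (2, 10)] -> pick v2 -> 10
v7: WRITE f=32  (f history now [(7, 32)])
v8: WRITE a=8  (a history now [(3, 33), (8, 8)])
READ c @v4: history=[] -> no version <= 4 -> NONE
v9: WRITE f=91  (f history now [(7, 32), (9, 91)])
READ b @v6: history=[(4, 37)] -> pick v4 -> 37
v10: WRITE c=82  (c history now [(10, 82)])
v11: WRITE f=95  (f history now [(7, 32), (9, 91), (11, 95)])
v12: WRITE f=39  (f history now [(7, 32), (9, 91), (11, 95), (12, 39)])
v13: WRITE c=45  (c history now [(10, 82), (13, 45)])
v14: WRITE b=98  (b history now [(4, 37), (14, 98)])
v15: WRITE a=85  (a history now [(3, 33), (8, 8), (15, 85)])
v16: WRITE b=76  (b history now [(4, 37), (14, 98), (16, 76)])
READ b @v14: history=[(4, 37), (14, 98), (16, 76)] -> pick v14 -> 98
READ f @v10: history=[(7, 32), (9, 91), (11, 95), (12, 39)] -> pick v9 -> 91
READ d @v7: history=[(1, 28), (2, 10)] -> pick v2 -> 10
v17: WRITE c=11  (c history now [(10, 82), (13, 45), (17, 11)])
v18: WRITE a=4  (a history now [(3, 33), (8, 8), (15, 85), (18, 4)])
Read results in order: ['10', 'NONE', '33', '10', 'NONE', '37', '98', '91', '10']
NONE count = 2

Answer: 2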